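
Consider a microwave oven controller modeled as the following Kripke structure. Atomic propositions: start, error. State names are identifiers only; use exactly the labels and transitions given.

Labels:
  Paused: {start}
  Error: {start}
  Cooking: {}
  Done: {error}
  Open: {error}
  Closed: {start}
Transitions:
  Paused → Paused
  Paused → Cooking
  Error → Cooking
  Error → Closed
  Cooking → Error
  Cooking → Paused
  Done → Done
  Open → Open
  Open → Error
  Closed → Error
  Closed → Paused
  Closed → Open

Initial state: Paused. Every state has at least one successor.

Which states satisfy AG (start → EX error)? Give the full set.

States satisfying start → EX error: {Cooking, Done, Open, Closed}.
States satisfying AG (start → EX error): {Done}.

{Done}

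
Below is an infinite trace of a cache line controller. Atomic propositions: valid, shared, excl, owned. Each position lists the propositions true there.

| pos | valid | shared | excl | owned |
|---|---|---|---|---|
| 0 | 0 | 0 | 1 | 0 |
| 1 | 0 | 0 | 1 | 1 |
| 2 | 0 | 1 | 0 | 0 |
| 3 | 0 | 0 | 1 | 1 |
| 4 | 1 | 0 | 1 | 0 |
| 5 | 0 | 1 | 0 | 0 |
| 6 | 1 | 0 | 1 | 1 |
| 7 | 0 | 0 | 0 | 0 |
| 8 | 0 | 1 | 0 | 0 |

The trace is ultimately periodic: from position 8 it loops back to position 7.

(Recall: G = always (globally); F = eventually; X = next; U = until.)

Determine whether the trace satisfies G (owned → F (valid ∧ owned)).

owned → F (valid ∧ owned) holds at every position 0..8, and those are all positions ever visited, so G (owned → F (valid ∧ owned)) holds.
Positions where owned holds: 1, 3, 6.
Check F (valid ∧ owned) at each: 1→ok, 3→ok, 6→ok.

Satisfied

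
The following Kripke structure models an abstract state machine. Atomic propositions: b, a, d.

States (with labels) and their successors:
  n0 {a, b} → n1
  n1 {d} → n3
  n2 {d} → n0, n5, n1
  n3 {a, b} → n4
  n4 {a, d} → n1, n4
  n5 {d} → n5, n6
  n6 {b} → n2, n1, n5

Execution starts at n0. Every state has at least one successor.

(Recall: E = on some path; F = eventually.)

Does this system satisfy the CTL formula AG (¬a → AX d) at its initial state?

States satisfying ¬a → AX d: {n0, n3, n4, n6}.
States satisfying AG (¬a → AX d): ∅.
n1 is reachable from n0 and violates ¬a → AX d, so AG fails at n0.
n0 ∉ Sat(AG (¬a → AX d)).

Violated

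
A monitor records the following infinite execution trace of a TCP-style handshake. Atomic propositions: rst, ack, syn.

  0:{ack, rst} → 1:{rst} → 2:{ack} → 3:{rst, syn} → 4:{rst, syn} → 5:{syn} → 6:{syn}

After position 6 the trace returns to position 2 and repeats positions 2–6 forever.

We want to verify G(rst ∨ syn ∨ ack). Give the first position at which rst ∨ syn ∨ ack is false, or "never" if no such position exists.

rst ∨ syn ∨ ack holds at every position 0..6, and those are all the positions the trace ever visits, so the invariant G(rst ∨ syn ∨ ack) is never violated.

never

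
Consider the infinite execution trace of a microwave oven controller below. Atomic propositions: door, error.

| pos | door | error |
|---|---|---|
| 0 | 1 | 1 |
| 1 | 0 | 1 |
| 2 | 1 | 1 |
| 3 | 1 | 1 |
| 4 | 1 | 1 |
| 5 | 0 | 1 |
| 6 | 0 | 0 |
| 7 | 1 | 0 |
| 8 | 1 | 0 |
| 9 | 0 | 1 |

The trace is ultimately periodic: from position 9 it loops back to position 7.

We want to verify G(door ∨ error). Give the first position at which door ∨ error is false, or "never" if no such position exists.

Check door ∨ error at each position in order: 0 ✓, 1 ✓, 2 ✓, 3 ✓, 4 ✓, 5 ✓.
At position 6 the labels are {}, so door ∨ error is false there. This is the first violation.

6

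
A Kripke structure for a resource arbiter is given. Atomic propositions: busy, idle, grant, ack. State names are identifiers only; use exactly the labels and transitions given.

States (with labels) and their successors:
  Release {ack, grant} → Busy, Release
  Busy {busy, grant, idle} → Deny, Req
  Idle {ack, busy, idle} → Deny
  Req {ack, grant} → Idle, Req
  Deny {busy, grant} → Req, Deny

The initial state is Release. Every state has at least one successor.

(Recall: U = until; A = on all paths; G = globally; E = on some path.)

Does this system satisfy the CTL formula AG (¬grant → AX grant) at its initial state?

States satisfying ¬grant → AX grant: {Release, Busy, Idle, Req, Deny}.
States satisfying AG (¬grant → AX grant): {Release, Busy, Idle, Req, Deny}.
Every state reachable from Release satisfies ¬grant → AX grant.
Release ∈ Sat(AG (¬grant → AX grant)).

Yes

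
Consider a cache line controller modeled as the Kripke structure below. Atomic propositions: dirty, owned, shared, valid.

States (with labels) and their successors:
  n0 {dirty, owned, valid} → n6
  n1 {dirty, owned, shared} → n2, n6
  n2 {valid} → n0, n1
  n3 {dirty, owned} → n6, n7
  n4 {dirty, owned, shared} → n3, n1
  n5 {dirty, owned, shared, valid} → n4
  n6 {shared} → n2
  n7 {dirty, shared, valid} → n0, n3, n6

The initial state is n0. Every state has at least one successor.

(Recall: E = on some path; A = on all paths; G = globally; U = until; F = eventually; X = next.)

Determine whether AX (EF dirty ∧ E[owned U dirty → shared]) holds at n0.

Holds

States satisfying EF dirty ∧ E[owned U dirty → shared]: {n0, n1, n2, n3, n4, n5, n6, n7}.
States satisfying AX (EF dirty ∧ E[owned U dirty → shared]): {n0, n1, n2, n3, n4, n5, n6, n7}.
n0 ∈ Sat(AX (EF dirty ∧ E[owned U dirty → shared])).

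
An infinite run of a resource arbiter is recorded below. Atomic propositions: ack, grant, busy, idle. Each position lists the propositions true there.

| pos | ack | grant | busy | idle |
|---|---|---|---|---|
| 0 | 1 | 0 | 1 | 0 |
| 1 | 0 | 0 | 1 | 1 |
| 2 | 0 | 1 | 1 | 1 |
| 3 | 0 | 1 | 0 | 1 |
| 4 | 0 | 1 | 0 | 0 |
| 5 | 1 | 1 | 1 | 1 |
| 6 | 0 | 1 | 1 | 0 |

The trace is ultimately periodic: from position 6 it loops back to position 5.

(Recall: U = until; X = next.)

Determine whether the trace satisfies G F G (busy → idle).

F G (busy → idle) must hold at every position from 0 onward. It fails at position 0, so G F G (busy → idle) is false.

No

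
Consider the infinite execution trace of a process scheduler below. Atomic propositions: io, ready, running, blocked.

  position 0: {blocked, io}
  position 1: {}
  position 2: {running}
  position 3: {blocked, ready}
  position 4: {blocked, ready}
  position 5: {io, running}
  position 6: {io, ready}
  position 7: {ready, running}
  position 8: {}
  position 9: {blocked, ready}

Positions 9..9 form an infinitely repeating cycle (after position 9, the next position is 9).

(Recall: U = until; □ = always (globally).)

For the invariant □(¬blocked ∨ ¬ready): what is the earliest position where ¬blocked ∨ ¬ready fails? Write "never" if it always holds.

Check ¬blocked ∨ ¬ready at each position in order: 0 ✓, 1 ✓, 2 ✓.
At position 3 the labels are {blocked, ready}, so ¬blocked ∨ ¬ready is false there. This is the first violation.

3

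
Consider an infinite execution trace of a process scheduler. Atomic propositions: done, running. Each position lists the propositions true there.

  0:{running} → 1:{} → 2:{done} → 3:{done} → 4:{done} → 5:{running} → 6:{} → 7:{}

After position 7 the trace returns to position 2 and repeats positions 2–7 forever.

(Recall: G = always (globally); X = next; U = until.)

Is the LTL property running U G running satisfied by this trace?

Walking from position 0: at position 1, G running has not yet held and running fails, so running U G running is false.

Violated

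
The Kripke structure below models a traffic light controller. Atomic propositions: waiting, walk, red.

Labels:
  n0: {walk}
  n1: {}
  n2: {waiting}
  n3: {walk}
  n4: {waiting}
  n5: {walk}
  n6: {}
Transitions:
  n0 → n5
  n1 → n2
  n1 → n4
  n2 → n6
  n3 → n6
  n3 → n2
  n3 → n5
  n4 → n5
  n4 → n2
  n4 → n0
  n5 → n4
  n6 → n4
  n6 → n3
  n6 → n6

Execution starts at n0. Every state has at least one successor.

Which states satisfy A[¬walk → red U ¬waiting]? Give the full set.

{n0, n1, n3, n5, n6}

States satisfying ¬walk → red: {n0, n3, n5}.
States satisfying ¬waiting: {n0, n1, n3, n5, n6}.
States satisfying A[¬walk → red U ¬waiting]: {n0, n1, n3, n5, n6}.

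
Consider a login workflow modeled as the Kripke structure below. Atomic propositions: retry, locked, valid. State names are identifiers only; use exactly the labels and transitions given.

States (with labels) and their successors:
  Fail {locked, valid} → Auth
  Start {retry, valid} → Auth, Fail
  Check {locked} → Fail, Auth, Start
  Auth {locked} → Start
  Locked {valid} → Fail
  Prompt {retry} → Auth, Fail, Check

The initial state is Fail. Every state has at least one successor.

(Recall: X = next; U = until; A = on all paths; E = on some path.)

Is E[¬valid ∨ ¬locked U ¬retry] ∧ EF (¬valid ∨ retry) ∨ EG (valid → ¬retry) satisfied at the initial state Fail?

Satisfied

States satisfying ¬valid ∨ ¬locked: {Start, Check, Auth, Locked, Prompt}.
States satisfying ¬retry: {Fail, Check, Auth, Locked}.
States satisfying E[¬valid ∨ ¬locked U ¬retry]: {Fail, Start, Check, Auth, Locked, Prompt}.
States satisfying ¬valid ∨ retry: {Start, Check, Auth, Prompt}.
States satisfying EF (¬valid ∨ retry): {Fail, Start, Check, Auth, Locked, Prompt}.
States satisfying E[¬valid ∨ ¬locked U ¬retry] ∧ EF (¬valid ∨ retry): {Fail, Start, Check, Auth, Locked, Prompt}.
States satisfying valid → ¬retry: {Fail, Check, Auth, Locked, Prompt}.
States satisfying EG (valid → ¬retry): ∅.
States satisfying E[¬valid ∨ ¬locked U ¬retry] ∧ EF (¬valid ∨ retry) ∨ EG (valid → ¬retry): {Fail, Start, Check, Auth, Locked, Prompt}.
Fail ∈ Sat(E[¬valid ∨ ¬locked U ¬retry] ∧ EF (¬valid ∨ retry) ∨ EG (valid → ¬retry)).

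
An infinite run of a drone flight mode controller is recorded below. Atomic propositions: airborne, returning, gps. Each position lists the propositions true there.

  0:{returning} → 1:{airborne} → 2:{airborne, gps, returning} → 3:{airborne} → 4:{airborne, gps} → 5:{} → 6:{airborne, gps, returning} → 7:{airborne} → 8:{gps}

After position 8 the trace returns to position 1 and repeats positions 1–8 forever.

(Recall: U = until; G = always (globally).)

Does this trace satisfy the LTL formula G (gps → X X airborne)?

gps → X X airborne must hold at every position from 0 onward. It fails at position 6, so G (gps → X X airborne) is false.
Positions where gps holds: 2, 4, 6, 8.
Check X X airborne at each: 2→ok, 4→ok, 6→fails, 8→ok.

No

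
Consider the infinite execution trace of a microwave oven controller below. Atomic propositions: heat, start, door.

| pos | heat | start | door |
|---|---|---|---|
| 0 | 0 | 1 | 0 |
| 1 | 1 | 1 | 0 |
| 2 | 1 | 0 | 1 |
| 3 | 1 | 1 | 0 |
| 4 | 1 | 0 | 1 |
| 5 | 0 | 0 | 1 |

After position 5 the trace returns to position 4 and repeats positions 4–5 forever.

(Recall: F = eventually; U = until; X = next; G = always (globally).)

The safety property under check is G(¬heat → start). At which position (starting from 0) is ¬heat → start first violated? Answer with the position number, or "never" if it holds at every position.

Check ¬heat → start at each position in order: 0 ✓, 1 ✓, 2 ✓, 3 ✓, 4 ✓.
At position 5 the labels are {door}, so ¬heat → start is false there. This is the first violation.

5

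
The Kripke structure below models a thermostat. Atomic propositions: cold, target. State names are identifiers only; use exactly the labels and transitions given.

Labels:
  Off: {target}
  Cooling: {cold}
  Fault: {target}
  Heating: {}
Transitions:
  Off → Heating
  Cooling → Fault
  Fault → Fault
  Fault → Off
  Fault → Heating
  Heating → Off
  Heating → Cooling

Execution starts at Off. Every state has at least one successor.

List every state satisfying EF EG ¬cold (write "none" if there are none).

States satisfying EG ¬cold: {Off, Fault, Heating}.
States satisfying EF EG ¬cold: {Off, Cooling, Fault, Heating}.

{Off, Cooling, Fault, Heating}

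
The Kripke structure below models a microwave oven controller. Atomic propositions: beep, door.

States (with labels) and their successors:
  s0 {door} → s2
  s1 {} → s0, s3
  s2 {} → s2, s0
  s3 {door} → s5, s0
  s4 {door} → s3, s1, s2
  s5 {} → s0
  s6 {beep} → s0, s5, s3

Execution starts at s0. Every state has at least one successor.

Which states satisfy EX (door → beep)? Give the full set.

States satisfying door → beep: {s1, s2, s5, s6}.
States satisfying EX (door → beep): {s0, s2, s3, s4, s6}.

{s0, s2, s3, s4, s6}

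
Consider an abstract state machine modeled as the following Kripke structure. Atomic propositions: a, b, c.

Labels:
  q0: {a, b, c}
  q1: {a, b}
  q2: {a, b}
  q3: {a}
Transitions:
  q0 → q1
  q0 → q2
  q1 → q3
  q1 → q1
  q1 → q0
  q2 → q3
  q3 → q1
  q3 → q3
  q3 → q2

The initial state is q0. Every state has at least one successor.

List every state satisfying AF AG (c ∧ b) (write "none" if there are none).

States satisfying AG (c ∧ b): ∅.
States satisfying AF AG (c ∧ b): ∅.

none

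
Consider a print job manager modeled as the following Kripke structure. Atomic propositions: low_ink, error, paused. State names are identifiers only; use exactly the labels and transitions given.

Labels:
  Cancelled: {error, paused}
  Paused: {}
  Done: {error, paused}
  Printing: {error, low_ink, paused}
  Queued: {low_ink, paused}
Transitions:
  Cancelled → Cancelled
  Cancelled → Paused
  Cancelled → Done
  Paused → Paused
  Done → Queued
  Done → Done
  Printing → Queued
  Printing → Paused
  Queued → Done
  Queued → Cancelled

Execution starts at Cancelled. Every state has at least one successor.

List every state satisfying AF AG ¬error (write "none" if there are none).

{Paused}

States satisfying AG ¬error: {Paused}.
States satisfying AF AG ¬error: {Paused}.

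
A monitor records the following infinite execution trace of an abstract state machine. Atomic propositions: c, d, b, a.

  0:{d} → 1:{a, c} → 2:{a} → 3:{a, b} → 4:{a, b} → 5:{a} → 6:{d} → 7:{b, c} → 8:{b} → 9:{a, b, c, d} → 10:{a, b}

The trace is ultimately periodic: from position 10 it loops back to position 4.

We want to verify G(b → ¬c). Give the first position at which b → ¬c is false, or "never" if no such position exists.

7

Check b → ¬c at each position in order: 0 ✓, 1 ✓, 2 ✓, 3 ✓, 4 ✓, 5 ✓, 6 ✓.
At position 7 the labels are {b, c}, so b → ¬c is false there. This is the first violation.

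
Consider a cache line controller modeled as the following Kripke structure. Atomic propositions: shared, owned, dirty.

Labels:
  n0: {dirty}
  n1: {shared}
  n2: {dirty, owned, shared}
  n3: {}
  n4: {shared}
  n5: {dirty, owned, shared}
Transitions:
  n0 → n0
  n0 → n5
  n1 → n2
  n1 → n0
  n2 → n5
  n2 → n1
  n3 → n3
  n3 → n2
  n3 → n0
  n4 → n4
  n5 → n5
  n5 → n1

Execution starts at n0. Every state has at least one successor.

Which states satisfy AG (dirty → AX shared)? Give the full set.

{n4}

States satisfying dirty → AX shared: {n1, n2, n3, n4, n5}.
States satisfying AG (dirty → AX shared): {n4}.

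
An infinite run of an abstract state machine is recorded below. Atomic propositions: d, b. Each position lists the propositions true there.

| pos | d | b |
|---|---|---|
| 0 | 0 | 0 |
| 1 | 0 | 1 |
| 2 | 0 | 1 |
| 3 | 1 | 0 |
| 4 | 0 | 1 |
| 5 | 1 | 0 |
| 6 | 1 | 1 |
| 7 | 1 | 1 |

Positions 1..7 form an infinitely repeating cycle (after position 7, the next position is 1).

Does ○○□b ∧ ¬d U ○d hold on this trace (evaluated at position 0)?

The position after 0 is 1; ○□b is false there.
Walking from position 0: ○d first holds at position 2, and ¬d holds at every earlier position along the way, so ¬d U ○d holds.
At position 0: ○○□b is false; ¬d U ○d is true; so ○○□b ∧ ¬d U ○d is false.

No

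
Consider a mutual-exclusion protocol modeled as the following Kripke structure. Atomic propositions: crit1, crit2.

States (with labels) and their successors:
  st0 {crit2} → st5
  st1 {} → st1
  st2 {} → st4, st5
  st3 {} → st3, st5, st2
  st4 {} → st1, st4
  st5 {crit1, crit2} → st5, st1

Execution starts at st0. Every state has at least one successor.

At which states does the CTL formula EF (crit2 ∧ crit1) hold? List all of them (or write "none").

{st0, st2, st3, st5}

States satisfying crit2 ∧ crit1: {st5}.
States satisfying EF (crit2 ∧ crit1): {st0, st2, st3, st5}.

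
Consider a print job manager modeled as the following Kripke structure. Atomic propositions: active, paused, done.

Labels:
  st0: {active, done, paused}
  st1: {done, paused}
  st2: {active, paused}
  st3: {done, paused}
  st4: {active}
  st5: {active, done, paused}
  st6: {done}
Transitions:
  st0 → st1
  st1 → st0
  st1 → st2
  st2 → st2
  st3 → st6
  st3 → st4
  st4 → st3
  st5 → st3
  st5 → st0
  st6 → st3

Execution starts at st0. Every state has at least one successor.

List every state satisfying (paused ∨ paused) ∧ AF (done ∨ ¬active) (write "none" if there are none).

States satisfying paused ∨ paused: {st0, st1, st2, st3, st5}.
States satisfying done ∨ ¬active: {st0, st1, st3, st5, st6}.
States satisfying AF (done ∨ ¬active): {st0, st1, st3, st4, st5, st6}.
States satisfying (paused ∨ paused) ∧ AF (done ∨ ¬active): {st0, st1, st3, st5}.

{st0, st1, st3, st5}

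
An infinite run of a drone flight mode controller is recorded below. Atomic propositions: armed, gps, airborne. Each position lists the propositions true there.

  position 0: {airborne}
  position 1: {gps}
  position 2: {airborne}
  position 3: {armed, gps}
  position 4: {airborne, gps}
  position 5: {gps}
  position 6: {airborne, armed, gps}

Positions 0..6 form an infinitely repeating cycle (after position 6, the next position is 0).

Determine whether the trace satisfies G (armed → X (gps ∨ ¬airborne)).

armed → X (gps ∨ ¬airborne) must hold at every position from 0 onward. It fails at position 6, so G (armed → X (gps ∨ ¬airborne)) is false.
Positions where armed holds: 3, 6.
Check X (gps ∨ ¬airborne) at each: 3→ok, 6→fails.

Does not hold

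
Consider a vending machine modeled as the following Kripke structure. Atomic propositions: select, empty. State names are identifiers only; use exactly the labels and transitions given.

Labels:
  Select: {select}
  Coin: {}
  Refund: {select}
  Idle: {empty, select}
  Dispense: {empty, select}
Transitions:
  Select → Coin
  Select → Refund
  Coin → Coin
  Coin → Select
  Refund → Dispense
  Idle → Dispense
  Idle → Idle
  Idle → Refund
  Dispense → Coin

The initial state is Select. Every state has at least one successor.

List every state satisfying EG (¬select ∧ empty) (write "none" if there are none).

States satisfying ¬select ∧ empty: ∅.
States satisfying EG (¬select ∧ empty): ∅.

none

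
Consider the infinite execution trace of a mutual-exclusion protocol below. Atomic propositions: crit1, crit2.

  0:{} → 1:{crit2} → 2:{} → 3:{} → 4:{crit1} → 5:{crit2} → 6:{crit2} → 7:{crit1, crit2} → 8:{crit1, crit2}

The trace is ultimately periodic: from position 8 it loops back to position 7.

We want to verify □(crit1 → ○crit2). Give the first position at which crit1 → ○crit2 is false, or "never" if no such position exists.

crit1 → ○crit2 holds at every position 0..8, and those are all the positions the trace ever visits, so the invariant □(crit1 → ○crit2) is never violated.

never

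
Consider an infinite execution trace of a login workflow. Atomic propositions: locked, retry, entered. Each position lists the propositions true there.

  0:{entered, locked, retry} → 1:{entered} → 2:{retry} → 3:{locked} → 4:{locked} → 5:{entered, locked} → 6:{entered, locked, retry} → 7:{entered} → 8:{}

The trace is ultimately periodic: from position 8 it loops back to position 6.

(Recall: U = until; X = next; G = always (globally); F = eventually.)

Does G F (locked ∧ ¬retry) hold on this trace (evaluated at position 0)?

F (locked ∧ ¬retry) must hold at every position from 0 onward. It fails at position 6, so G F (locked ∧ ¬retry) is false.

Violated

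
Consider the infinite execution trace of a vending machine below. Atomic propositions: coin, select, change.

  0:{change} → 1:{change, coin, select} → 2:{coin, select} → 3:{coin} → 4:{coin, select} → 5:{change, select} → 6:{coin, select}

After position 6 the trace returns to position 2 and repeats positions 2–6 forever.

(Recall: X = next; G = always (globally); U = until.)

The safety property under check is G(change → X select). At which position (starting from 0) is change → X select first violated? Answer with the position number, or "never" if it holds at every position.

change → X select holds at every position 0..6, and those are all the positions the trace ever visits, so the invariant G(change → X select) is never violated.

never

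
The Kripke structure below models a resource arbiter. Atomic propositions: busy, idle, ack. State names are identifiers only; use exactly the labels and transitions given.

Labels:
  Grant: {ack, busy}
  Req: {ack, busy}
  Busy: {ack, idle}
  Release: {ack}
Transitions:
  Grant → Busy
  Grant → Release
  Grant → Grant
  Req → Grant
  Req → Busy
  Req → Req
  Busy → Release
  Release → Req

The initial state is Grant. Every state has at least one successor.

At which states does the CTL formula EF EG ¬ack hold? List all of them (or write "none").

States satisfying EG ¬ack: ∅.
States satisfying EF EG ¬ack: ∅.

none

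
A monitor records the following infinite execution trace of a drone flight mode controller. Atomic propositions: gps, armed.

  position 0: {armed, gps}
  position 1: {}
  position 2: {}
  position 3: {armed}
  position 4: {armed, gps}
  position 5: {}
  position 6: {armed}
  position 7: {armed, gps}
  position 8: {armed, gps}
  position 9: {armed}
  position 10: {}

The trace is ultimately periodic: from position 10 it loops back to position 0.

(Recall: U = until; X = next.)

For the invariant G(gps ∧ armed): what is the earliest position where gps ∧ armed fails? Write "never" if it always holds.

1

Check gps ∧ armed at each position in order: 0 ✓.
At position 1 the labels are {}, so gps ∧ armed is false there. This is the first violation.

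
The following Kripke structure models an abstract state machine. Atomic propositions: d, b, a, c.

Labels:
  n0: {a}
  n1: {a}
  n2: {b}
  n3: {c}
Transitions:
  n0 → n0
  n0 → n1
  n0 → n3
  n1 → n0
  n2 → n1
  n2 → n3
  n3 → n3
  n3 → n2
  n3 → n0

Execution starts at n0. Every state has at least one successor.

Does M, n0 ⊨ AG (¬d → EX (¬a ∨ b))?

States satisfying ¬d → EX (¬a ∨ b): {n0, n2, n3}.
States satisfying AG (¬d → EX (¬a ∨ b)): ∅.
n1 is reachable from n0 and violates ¬d → EX (¬a ∨ b), so AG fails at n0.
n0 ∉ Sat(AG (¬d → EX (¬a ∨ b))).

Does not hold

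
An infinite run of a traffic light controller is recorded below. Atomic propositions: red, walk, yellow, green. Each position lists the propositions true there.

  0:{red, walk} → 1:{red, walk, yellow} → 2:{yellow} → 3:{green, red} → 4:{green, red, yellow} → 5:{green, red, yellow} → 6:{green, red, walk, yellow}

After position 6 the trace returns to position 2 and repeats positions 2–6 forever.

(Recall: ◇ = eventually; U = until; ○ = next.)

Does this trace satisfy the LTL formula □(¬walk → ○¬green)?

¬walk → ○¬green must hold at every position from 0 onward. It fails at position 2, so □(¬walk → ○¬green) is false.
Positions where ¬walk holds: 2, 3, 4, 5.
Check ○¬green at each: 2→fails, 3→fails, 4→fails, 5→fails.

Violated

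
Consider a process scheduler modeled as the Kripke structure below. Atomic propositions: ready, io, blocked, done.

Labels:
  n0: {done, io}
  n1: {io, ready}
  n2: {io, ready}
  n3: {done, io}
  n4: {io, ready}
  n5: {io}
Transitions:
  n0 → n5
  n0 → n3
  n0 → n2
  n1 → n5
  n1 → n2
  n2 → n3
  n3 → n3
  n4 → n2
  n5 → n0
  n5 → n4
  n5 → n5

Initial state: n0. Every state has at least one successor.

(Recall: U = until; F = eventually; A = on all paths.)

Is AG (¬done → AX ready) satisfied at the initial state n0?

Does not hold

States satisfying ¬done → AX ready: {n0, n3, n4}.
States satisfying AG (¬done → AX ready): {n3}.
n2 is reachable from n0 and violates ¬done → AX ready, so AG fails at n0.
n0 ∉ Sat(AG (¬done → AX ready)).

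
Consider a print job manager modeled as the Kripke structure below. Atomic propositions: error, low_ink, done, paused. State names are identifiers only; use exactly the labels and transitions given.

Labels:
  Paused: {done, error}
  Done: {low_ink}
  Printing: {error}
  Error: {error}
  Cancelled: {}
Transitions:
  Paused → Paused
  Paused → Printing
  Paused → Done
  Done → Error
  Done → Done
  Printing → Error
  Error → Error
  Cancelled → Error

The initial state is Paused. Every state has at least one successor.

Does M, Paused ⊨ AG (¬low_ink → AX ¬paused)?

Yes

States satisfying ¬low_ink → AX ¬paused: {Paused, Done, Printing, Error, Cancelled}.
States satisfying AG (¬low_ink → AX ¬paused): {Paused, Done, Printing, Error, Cancelled}.
Every state reachable from Paused satisfies ¬low_ink → AX ¬paused.
Paused ∈ Sat(AG (¬low_ink → AX ¬paused)).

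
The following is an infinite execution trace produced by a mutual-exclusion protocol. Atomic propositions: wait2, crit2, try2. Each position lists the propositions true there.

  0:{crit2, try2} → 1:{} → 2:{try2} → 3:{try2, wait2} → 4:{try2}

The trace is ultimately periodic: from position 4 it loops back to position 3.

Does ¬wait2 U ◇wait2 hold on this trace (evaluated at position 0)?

Yes

Walking from position 0: ◇wait2 first holds at position 0, and ¬wait2 holds at every earlier position along the way, so ¬wait2 U ◇wait2 holds.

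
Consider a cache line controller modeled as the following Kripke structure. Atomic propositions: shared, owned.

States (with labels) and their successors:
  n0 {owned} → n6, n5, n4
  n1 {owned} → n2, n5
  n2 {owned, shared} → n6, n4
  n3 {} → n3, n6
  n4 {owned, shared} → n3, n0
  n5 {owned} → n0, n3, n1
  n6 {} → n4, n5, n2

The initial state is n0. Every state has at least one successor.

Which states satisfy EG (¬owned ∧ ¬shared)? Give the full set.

{n3}

States satisfying ¬owned ∧ ¬shared: {n3, n6}.
States satisfying EG (¬owned ∧ ¬shared): {n3}.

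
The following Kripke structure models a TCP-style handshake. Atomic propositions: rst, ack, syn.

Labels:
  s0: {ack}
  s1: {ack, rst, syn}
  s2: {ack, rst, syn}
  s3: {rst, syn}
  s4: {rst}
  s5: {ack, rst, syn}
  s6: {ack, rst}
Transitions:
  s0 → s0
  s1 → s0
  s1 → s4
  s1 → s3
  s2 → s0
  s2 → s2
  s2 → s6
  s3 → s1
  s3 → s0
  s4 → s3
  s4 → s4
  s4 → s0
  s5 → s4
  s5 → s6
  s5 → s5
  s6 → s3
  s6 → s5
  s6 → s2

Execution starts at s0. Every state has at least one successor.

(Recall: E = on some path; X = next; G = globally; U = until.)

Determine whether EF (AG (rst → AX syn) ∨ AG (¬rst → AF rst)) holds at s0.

Yes

States satisfying AG (rst → AX syn) ∨ AG (¬rst → AF rst): {s0}.
States satisfying EF (AG (rst → AX syn) ∨ AG (¬rst → AF rst)): {s0, s1, s2, s3, s4, s5, s6}.
Some path from s0 reaches a state where AG (rst → AX syn) ∨ AG (¬rst → AF rst) holds.
s0 ∈ Sat(EF (AG (rst → AX syn) ∨ AG (¬rst → AF rst))).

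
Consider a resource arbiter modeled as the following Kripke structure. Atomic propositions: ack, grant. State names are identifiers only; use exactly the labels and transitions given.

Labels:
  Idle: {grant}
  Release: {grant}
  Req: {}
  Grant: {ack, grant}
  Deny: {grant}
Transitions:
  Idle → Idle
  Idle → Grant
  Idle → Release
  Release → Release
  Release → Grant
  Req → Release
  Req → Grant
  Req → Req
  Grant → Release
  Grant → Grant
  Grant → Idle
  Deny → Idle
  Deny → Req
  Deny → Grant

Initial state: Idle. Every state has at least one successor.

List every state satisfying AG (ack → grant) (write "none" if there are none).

{Idle, Release, Req, Grant, Deny}

States satisfying ack → grant: {Idle, Release, Req, Grant, Deny}.
States satisfying AG (ack → grant): {Idle, Release, Req, Grant, Deny}.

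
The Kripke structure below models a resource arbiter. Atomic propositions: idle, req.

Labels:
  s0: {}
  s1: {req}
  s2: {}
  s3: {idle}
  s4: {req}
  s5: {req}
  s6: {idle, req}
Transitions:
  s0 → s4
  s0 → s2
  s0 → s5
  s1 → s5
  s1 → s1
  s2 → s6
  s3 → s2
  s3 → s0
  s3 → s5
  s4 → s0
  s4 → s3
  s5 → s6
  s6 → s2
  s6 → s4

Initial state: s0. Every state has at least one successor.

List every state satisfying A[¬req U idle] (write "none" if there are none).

{s2, s3, s6}

States satisfying ¬req: {s0, s2, s3}.
States satisfying idle: {s3, s6}.
States satisfying A[¬req U idle]: {s2, s3, s6}.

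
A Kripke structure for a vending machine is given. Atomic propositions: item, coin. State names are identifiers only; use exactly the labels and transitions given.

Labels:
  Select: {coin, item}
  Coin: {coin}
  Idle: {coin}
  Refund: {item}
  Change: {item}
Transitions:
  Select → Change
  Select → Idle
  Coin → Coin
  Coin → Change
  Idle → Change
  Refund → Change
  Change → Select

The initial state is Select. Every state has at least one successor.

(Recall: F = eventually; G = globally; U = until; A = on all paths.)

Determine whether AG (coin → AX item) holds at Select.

Violated

States satisfying coin → AX item: {Idle, Refund, Change}.
States satisfying AG (coin → AX item): ∅.
Select is reachable from Select and violates coin → AX item, so AG fails at Select.
Select ∉ Sat(AG (coin → AX item)).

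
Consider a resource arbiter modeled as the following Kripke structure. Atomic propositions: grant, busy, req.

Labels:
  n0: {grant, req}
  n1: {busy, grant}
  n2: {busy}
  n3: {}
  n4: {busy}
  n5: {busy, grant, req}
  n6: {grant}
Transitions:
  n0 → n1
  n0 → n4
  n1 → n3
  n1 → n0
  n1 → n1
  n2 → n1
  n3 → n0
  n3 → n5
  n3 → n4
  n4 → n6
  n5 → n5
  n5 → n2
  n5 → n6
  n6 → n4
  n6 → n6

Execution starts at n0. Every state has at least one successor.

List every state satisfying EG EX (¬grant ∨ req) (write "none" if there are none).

States satisfying EX (¬grant ∨ req): {n0, n1, n3, n5, n6}.
States satisfying EG EX (¬grant ∨ req): {n0, n1, n3, n5, n6}.

{n0, n1, n3, n5, n6}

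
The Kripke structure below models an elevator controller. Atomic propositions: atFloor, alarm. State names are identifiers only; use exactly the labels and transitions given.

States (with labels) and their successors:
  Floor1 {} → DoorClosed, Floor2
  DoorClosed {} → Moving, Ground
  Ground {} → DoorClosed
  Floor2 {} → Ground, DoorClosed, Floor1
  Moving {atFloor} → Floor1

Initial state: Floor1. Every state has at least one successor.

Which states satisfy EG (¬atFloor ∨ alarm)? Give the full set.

States satisfying ¬atFloor ∨ alarm: {Floor1, DoorClosed, Ground, Floor2}.
States satisfying EG (¬atFloor ∨ alarm): {Floor1, DoorClosed, Ground, Floor2}.

{Floor1, DoorClosed, Ground, Floor2}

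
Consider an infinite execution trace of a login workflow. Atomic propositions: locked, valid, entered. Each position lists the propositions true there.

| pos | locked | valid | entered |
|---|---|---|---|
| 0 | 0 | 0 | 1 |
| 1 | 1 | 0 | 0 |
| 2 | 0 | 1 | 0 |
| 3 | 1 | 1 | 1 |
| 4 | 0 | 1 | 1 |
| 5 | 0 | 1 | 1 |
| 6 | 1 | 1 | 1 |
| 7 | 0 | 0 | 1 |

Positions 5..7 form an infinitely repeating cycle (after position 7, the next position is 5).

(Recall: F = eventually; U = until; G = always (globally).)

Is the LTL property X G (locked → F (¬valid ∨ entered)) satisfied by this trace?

Yes

The position after 0 is 1; G (locked → F (¬valid ∨ entered)) is true there.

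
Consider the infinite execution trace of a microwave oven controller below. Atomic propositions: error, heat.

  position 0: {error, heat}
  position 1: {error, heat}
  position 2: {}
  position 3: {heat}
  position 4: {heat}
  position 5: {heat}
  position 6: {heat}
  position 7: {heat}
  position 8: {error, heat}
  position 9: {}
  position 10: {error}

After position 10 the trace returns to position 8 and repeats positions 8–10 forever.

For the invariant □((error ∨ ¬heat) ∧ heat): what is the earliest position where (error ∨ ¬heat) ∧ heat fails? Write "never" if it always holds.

2

Check (error ∨ ¬heat) ∧ heat at each position in order: 0 ✓, 1 ✓.
At position 2 the labels are {}, so (error ∨ ¬heat) ∧ heat is false there. This is the first violation.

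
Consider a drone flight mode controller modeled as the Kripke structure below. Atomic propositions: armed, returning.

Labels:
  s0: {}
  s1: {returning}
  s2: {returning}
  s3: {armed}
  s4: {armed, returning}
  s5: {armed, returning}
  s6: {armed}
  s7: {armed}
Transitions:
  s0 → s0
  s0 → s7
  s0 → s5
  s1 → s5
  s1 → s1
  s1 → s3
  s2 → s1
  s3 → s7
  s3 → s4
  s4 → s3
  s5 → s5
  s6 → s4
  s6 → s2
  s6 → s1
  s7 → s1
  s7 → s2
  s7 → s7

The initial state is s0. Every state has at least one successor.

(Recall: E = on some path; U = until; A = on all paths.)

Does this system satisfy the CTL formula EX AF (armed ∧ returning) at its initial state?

Satisfied

States satisfying AF (armed ∧ returning): {s4, s5}.
States satisfying EX AF (armed ∧ returning): {s0, s1, s3, s5, s6}.
s0 ∈ Sat(EX AF (armed ∧ returning)).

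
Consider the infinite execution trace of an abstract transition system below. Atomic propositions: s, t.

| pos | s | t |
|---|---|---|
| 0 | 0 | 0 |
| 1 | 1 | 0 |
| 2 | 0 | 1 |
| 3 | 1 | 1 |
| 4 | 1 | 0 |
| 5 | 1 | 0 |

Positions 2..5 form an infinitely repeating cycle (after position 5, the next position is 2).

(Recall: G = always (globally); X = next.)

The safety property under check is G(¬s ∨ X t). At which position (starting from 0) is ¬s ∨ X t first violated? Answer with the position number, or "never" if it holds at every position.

Check ¬s ∨ X t at each position in order: 0 ✓, 1 ✓, 2 ✓.
At position 3 the labels are {s, t} and the next position 4 has {s}, so ¬s ∨ X t is false there. This is the first violation.

3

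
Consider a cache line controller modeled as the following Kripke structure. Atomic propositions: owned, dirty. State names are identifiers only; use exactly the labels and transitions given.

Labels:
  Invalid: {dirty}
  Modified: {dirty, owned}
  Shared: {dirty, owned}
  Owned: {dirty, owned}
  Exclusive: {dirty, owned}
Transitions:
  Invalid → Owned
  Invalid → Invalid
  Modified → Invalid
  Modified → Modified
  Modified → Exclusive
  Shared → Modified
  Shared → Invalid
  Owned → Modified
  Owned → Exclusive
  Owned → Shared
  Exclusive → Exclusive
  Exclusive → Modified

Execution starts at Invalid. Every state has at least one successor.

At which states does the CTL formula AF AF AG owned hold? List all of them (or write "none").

none

States satisfying AF AG owned: ∅.
States satisfying AF AF AG owned: ∅.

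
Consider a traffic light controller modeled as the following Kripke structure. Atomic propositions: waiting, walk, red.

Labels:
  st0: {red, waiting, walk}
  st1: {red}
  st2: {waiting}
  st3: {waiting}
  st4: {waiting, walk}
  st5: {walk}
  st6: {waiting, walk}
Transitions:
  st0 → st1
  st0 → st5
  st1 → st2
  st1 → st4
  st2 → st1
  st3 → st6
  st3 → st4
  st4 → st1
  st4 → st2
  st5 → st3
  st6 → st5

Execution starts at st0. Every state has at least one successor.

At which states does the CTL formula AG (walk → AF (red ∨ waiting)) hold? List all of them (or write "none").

{st0, st1, st2, st3, st4, st5, st6}

States satisfying walk → AF (red ∨ waiting): {st0, st1, st2, st3, st4, st5, st6}.
States satisfying AG (walk → AF (red ∨ waiting)): {st0, st1, st2, st3, st4, st5, st6}.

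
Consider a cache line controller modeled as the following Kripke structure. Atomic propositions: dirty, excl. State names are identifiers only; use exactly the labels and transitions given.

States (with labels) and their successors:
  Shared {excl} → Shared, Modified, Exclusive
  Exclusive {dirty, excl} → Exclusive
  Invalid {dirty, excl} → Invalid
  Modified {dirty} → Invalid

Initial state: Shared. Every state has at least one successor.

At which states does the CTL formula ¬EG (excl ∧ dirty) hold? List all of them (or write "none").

States satisfying excl ∧ dirty: {Exclusive, Invalid}.
States satisfying EG (excl ∧ dirty): {Exclusive, Invalid}.
States satisfying ¬EG (excl ∧ dirty): {Shared, Modified}.

{Shared, Modified}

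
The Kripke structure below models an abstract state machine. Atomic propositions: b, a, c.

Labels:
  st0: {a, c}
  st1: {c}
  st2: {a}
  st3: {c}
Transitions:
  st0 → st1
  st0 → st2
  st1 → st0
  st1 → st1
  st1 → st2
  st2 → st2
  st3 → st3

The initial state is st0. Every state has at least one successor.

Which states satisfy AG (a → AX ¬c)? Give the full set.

{st2, st3}

States satisfying a → AX ¬c: {st1, st2, st3}.
States satisfying AG (a → AX ¬c): {st2, st3}.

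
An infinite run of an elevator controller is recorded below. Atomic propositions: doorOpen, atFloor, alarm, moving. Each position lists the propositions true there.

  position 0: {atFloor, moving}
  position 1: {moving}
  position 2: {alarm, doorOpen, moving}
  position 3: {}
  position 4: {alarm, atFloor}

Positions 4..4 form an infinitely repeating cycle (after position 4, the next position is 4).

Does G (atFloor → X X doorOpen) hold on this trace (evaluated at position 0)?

atFloor → X X doorOpen must hold at every position from 0 onward. It fails at position 4, so G (atFloor → X X doorOpen) is false.
Positions where atFloor holds: 0, 4.
Check X X doorOpen at each: 0→ok, 4→fails.

Violated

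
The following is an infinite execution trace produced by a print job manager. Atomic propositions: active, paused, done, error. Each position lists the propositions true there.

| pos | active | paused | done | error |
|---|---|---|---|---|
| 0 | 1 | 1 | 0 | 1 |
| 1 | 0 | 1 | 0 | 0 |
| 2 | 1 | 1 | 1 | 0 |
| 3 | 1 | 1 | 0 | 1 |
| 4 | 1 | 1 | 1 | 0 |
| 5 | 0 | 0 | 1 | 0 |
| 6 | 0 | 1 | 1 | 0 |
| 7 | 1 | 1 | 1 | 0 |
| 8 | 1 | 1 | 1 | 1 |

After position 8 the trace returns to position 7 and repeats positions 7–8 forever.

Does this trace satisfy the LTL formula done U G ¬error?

Violated

Walking from position 0: at position 0, G ¬error has not yet held and done fails, so done U G ¬error is false.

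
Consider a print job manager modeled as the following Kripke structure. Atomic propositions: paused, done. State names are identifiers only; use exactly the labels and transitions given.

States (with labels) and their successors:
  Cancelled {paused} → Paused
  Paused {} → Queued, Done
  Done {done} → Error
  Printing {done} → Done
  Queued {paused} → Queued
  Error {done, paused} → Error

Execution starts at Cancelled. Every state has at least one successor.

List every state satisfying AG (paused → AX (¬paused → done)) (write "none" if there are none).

{Paused, Done, Printing, Queued, Error}

States satisfying paused → AX (¬paused → done): {Paused, Done, Printing, Queued, Error}.
States satisfying AG (paused → AX (¬paused → done)): {Paused, Done, Printing, Queued, Error}.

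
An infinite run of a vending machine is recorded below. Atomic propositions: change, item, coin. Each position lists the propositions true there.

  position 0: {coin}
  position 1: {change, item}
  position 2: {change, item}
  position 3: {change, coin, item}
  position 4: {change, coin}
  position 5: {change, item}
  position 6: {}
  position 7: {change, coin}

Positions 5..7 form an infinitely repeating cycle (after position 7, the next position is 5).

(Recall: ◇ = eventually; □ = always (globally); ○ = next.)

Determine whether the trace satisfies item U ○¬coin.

Yes

Walking from position 0: ○¬coin first holds at position 0, and item holds at every earlier position along the way, so item U ○¬coin holds.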